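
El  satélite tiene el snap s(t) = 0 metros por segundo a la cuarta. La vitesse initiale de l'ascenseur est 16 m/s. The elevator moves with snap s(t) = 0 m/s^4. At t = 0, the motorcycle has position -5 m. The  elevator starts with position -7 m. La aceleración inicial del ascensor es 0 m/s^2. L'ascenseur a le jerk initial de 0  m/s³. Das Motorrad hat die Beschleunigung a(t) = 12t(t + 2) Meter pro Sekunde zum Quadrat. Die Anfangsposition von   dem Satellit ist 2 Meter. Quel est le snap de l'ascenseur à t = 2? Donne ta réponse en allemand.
Wir haben den Snap s(t) = 0. Durch Einsetzen von t = 2: s(2) = 0.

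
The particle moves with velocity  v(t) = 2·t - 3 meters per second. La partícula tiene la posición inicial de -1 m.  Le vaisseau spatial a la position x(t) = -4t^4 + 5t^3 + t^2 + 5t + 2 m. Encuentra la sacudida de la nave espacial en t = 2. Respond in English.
We must differentiate our position equation x(t) = -4·t^4 + 5·t^3 + t^2 + 5·t + 2 3 times. Taking d/dt of x(t), we find v(t) = -16·t^3 + 15·t^2 + 2·t + 5. The derivative of velocity gives acceleration: a(t) = -48·t^2 + 30·t + 2. Taking d/dt of a(t), we find j(t) = 30 - 96·t. Using j(t) = 30 - 96·t and substituting t = 2, we find j = -162.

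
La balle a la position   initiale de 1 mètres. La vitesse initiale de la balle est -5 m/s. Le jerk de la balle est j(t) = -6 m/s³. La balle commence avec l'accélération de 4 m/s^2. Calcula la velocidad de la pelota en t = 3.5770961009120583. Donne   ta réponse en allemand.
Wir müssen die Stammfunktion unserer Gleichung für den Ruck j(t) = -6 2-mal finden. Das Integral von dem Ruck ist die Beschleunigung. Mit a(0) = 4 erhalten wir a(t) = 4 - 6·t. Das Integral von der Beschleunigung ist die Geschwindigkeit. Mit v(0) = -5 erhalten wir v(t) = -3·t^2 + 4·t - 5. Wir haben die Geschwindigkeit v(t) = -3·t^2 + 4·t - 5. Durch Einsetzen von t = 3.5770961009120583: v(3.5770961009120583) = -29.0784651418325.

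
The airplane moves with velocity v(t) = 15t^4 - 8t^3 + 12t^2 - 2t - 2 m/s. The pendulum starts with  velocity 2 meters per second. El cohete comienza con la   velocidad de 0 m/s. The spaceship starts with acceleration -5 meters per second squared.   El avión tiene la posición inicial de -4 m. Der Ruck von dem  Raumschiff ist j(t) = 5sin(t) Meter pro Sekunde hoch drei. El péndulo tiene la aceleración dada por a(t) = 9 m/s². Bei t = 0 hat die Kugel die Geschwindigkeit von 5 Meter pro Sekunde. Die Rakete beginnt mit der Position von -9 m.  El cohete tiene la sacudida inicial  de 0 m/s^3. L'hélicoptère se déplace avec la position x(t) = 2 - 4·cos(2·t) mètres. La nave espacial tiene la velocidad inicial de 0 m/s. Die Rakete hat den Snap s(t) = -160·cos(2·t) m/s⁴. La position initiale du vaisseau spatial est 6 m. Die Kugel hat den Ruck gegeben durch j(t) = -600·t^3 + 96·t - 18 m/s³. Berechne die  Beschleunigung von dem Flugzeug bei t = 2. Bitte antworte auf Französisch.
En partant de la vitesse v(t) = 15·t^4 - 8·t^3 + 12·t^2 - 2·t - 2, nous prenons 1 dérivée. En prenant d/dt de v(t), nous trouvons a(t) = 60·t^3 - 24·t^2 + 24·t - 2. De l'équation de l'accélération a(t) = 60·t^3 - 24·t^2 + 24·t - 2, nous substituons t = 2 pour obtenir a = 430.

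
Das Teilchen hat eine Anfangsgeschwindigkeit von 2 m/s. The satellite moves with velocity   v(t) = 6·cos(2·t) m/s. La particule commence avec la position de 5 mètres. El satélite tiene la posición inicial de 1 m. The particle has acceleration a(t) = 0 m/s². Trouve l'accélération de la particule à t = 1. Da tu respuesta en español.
De la ecuación de la aceleración a(t) = 0, sustituimos t = 1 para obtener a = 0.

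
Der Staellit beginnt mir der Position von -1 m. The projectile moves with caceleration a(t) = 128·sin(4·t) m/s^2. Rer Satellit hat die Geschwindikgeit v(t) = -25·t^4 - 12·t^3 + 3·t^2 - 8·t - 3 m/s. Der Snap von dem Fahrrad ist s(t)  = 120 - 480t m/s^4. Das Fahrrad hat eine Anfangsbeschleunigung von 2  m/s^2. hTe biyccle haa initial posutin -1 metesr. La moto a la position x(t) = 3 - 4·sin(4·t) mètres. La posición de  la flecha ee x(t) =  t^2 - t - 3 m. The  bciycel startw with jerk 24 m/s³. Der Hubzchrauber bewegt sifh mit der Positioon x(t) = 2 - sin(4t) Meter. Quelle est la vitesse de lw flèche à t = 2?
En partant de la position x(t) = t^2 - t - 3, nous prenons 1 dérivée. La dérivée de la position donne la vitesse: v(t) = 2·t - 1. De l'équation de la vitesse v(t) = 2·t - 1, nous substituons t = 2 pour obtenir v = 3.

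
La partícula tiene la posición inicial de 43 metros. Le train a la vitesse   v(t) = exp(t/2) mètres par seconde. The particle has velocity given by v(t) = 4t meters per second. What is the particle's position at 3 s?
Starting from velocity v(t) = 4·t, we take 1 antiderivative. Finding the integral of v(t) and using x(0) = 43: x(t) = 2·t^2 + 43. From the given position equation x(t) = 2·t^2 + 43, we substitute t = 3 to get x = 61.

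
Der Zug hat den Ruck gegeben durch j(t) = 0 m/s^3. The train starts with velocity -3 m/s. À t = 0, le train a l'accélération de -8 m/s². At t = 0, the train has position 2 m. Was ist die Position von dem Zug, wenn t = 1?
Wir müssen die Stammfunktion unserer Gleichung für den Ruck j(t) = 0 3-mal finden. Die Stammfunktion von dem Ruck ist die Beschleunigung. Mit a(0) = -8 erhalten wir a(t) = -8. Das Integral von der Beschleunigung, mit v(0) = -3, ergibt die Geschwindigkeit: v(t) = -8·t - 3. Das Integral von der Geschwindigkeit, mit x(0) = 2, ergibt die Position: x(t) = -4·t^2 - 3·t + 2. Mit x(t) = -4·t^2 - 3·t + 2 und Einsetzen von t = 1, finden wir x = -5.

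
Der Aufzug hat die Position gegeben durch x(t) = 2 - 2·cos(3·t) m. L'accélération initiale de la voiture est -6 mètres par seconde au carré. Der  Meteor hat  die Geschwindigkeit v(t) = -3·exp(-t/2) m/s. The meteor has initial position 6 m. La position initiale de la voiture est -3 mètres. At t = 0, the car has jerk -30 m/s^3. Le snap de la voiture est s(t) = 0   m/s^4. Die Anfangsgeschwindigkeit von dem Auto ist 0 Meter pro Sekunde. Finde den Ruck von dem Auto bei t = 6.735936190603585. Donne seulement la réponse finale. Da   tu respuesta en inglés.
j(6.735936190603585) = -30.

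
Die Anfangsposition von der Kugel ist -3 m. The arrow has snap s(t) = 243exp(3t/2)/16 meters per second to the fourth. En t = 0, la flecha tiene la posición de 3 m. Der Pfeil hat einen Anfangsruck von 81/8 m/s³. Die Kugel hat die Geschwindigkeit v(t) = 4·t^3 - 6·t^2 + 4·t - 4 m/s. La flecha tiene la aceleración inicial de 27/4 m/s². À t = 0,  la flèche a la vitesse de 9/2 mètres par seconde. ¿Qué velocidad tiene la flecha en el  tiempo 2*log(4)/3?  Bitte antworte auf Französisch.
En partant du snap s(t) = 243·exp(3·t/2)/16, nous prenons 3 primitives. L'intégrale du snap est le jerk. En utilisant j(0) = 81/8, nous obtenons j(t) = 81·exp(3·t/2)/8. La primitive du jerk est l'accélération. En utilisant a(0) = 27/4, nous obtenons a(t) = 27·exp(3·t/2)/4. La primitive de l'accélération, avec v(0) = 9/2, donne la vitesse: v(t) = 9·exp(3·t/2)/2. Nous avons la vitesse v(t) = 9·exp(3·t/2)/2. En substituant t = 2*log(4)/3: v(2*log(4)/3) = 18.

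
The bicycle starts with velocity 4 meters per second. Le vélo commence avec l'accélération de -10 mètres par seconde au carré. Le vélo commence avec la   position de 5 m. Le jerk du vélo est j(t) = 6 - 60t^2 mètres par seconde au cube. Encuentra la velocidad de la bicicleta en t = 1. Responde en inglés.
We must find the integral of our jerk equation j(t) = 6 - 60·t^2 2 times. The antiderivative of jerk, with a(0) = -10, gives acceleration: a(t) = -20·t^3 + 6·t - 10. The integral of acceleration is velocity. Using v(0) = 4, we get v(t) = -5·t^4 + 3·t^2 - 10·t + 4. From the given velocity equation v(t) = -5·t^4 + 3·t^2 - 10·t + 4, we substitute t = 1 to get v = -8.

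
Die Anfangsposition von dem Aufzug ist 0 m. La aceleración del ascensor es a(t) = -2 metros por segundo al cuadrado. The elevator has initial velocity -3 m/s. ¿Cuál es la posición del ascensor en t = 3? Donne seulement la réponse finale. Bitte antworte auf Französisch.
La réponse est -18.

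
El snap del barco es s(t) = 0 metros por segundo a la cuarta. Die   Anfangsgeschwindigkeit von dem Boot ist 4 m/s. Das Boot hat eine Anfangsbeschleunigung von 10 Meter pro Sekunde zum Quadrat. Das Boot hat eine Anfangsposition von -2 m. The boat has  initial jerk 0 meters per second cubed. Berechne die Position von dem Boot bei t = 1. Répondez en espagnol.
Necesitamos integrar nuestra ecuación del snap s(t) = 0 4 veces. Integrando el snap y usando la condición inicial j(0) = 0, obtenemos j(t) = 0. La integral de la sacudida es la aceleración. Usando a(0) = 10, obtenemos a(t) = 10. La integral de la aceleración es la velocidad. Usando v(0) = 4, obtenemos v(t) = 10·t + 4. La antiderivada de la velocidad, con x(0) = -2, da la posición: x(t) = 5·t^2 + 4·t - 2. Tenemos la posición x(t) = 5·t^2 + 4·t - 2. Sustituyendo t = 1: x(1) = 7.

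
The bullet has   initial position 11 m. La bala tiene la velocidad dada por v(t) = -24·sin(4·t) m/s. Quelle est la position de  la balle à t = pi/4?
Nous devons intégrer notre équation de la vitesse v(t) = -24·sin(4·t) 1 fois. La primitive de la vitesse, avec x(0) = 11, donne la position: x(t) = 6·cos(4·t) + 5. En utilisant x(t) = 6·cos(4·t) + 5 et en substituant t = pi/4, nous trouvons x = -1.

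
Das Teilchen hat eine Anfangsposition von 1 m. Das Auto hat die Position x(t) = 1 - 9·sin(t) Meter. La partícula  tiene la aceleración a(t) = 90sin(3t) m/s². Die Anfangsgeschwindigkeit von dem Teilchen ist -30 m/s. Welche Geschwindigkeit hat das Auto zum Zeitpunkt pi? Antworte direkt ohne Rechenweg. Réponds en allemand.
Die Geschwindigkeit bei t = pi ist v = 9.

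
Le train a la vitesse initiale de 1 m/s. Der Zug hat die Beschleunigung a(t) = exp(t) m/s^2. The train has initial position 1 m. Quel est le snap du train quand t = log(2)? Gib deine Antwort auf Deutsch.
Um dies zu lösen, müssen wir 2 Ableitungen unserer Gleichung für die Beschleunigung a(t) = exp(t) nehmen. Mit d/dt von a(t) finden wir j(t) = exp(t). Durch Ableiten von dem Ruck erhalten wir den Snap: s(t) = exp(t). Aus der Gleichung für den Snap s(t) = exp(t), setzen wir t = log(2) ein und erhalten s = 2.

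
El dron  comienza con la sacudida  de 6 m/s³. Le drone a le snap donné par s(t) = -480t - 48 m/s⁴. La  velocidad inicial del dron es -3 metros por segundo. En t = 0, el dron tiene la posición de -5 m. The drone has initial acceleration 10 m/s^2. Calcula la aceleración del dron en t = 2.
Debemos encontrar la antiderivada de nuestra ecuación del snap s(t) = -480·t - 48 2 veces. La antiderivada del snap, con j(0) = 6, da la sacudida: j(t) = -240·t^2 - 48·t + 6. La integral de la sacudida, con a(0) = 10, da la aceleración: a(t) = -80·t^3 - 24·t^2 + 6·t + 10. Usando a(t) = -80·t^3 - 24·t^2 + 6·t + 10 y sustituyendo t = 2, encontramos a = -714.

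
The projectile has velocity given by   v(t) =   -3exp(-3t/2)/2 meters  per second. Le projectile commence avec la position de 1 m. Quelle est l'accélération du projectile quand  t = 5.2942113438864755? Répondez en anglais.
To solve this, we need to take 1 derivative of our velocity equation v(t) = -3·exp(-3·t/2)/2. Taking d/dt of v(t), we find a(t) = 9·exp(-3·t/2)/4. Using a(t) = 9·exp(-3·t/2)/4 and substituting t = 5.2942113438864755, we find a = 0.000800409729434439.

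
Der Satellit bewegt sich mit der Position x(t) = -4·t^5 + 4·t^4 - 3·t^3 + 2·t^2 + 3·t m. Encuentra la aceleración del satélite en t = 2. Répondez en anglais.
Starting from position x(t) = -4·t^5 + 4·t^4 - 3·t^3 + 2·t^2 + 3·t, we take 2 derivatives. Differentiating position, we get velocity: v(t) = -20·t^4 + 16·t^3 - 9·t^2 + 4·t + 3. The derivative of velocity gives acceleration: a(t) = -80·t^3 + 48·t^2 - 18·t + 4. Using a(t) = -80·t^3 + 48·t^2 - 18·t + 4 and substituting t = 2, we find a = -480.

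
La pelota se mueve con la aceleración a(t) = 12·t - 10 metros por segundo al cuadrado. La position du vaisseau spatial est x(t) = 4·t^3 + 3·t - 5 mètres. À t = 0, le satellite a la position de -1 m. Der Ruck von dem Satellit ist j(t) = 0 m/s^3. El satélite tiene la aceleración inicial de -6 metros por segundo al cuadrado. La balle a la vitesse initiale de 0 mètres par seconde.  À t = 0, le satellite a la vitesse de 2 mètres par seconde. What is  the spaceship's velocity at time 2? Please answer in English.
Starting from position x(t) = 4·t^3 + 3·t - 5, we take 1 derivative. The derivative of position gives velocity: v(t) = 12·t^2 + 3. From the given velocity equation v(t) = 12·t^2 + 3, we substitute t = 2 to get v = 51.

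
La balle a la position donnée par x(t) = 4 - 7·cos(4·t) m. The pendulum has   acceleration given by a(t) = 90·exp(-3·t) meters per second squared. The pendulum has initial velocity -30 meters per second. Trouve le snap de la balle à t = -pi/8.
Nous devons dériver notre équation de la position x(t) = 4 - 7·cos(4·t) 4 fois. En dérivant la position, nous obtenons la vitesse: v(t) = 28·sin(4·t). En dérivant la vitesse, nous obtenons l'accélération: a(t) = 112·cos(4·t). La dérivée de l'accélération donne le jerk: j(t) = -448·sin(4·t). La dérivée du jerk donne le snap: s(t) = -1792·cos(4·t). En utilisant s(t) = -1792·cos(4·t) et en substituant t = -pi/8, nous trouvons s = 0.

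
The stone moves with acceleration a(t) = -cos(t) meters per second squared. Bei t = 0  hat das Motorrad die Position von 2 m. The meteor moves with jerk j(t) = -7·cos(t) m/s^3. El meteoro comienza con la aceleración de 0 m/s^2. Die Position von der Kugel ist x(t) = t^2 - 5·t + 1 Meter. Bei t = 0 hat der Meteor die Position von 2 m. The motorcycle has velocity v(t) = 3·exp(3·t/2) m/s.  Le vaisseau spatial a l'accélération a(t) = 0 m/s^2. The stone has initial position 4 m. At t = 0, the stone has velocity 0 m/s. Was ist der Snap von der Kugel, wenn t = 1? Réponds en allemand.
Wir müssen unsere Gleichung für die Position x(t) = t^2 - 5·t + 1 4-mal ableiten. Die Ableitung von der Position ergibt die Geschwindigkeit: v(t) = 2·t - 5. Durch Ableiten von der Geschwindigkeit erhalten wir die Beschleunigung: a(t) = 2. Durch Ableiten von der Beschleunigung erhalten wir den Ruck: j(t) = 0. Die Ableitung von dem Ruck ergibt den Snap: s(t) = 0. Mit s(t) = 0 und Einsetzen von t = 1, finden wir s = 0.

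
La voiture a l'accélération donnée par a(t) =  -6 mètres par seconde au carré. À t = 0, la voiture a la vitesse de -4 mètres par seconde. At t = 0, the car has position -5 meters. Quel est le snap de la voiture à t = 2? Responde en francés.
En partant de l'accélération a(t) = -6, nous prenons 2 dérivées. En dérivant l'accélération, nous obtenons le jerk: j(t) = 0. La dérivée du jerk donne le snap: s(t) = 0. En utilisant s(t) = 0 et en substituant t = 2, nous trouvons s = 0.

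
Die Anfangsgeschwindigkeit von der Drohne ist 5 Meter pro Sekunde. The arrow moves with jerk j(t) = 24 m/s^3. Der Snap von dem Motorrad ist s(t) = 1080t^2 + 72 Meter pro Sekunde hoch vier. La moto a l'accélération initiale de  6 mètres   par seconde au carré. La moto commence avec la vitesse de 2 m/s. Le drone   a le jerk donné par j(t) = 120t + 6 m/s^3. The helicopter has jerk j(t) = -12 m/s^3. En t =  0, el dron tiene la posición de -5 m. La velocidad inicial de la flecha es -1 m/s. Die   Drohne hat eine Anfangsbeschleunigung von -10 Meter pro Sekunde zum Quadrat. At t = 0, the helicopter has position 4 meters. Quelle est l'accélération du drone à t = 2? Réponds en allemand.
Um dies zu lösen, müssen wir 1 Integral unserer Gleichung für den Ruck j(t) = 120·t + 6 finden. Mit ∫j(t)dt und Anwendung von a(0) = -10, finden wir a(t) = 60·t^2 + 6·t - 10. Aus der Gleichung für die Beschleunigung a(t) = 60·t^2 + 6·t - 10, setzen wir t = 2 ein und erhalten a = 242.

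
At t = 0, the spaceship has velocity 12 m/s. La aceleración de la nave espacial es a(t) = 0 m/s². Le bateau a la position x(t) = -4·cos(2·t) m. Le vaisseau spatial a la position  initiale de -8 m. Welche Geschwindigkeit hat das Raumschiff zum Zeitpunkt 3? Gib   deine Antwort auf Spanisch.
Para resolver esto, necesitamos tomar 1 antiderivada de nuestra ecuación de la aceleración a(t) = 0. Tomando ∫a(t)dt y aplicando v(0) = 12, encontramos v(t) = 12. Usando v(t) = 12 y sustituyendo t = 3, encontramos v = 12.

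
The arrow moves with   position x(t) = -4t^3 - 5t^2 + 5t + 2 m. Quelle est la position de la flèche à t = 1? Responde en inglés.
Using x(t) = -4·t^3 - 5·t^2 + 5·t + 2 and substituting t = 1, we find x = -2.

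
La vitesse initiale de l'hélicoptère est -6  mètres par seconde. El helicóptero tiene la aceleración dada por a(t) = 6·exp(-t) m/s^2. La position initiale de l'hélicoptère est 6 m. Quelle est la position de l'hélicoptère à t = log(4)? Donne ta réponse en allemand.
Wir müssen unsere Gleichung für die Beschleunigung a(t) = 6·exp(-t) 2-mal integrieren. Das Integral von der Beschleunigung ist die Geschwindigkeit. Mit v(0) = -6 erhalten wir v(t) = -6·exp(-t). Mit ∫v(t)dt und Anwendung von x(0) = 6, finden wir x(t) = 6·exp(-t). Mit x(t) = 6·exp(-t) und Einsetzen von t = log(4), finden wir x = 3/2.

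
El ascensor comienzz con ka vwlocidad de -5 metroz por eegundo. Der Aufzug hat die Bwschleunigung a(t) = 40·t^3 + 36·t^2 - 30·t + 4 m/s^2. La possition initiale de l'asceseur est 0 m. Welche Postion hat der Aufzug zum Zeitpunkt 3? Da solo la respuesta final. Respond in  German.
x(3) = 597.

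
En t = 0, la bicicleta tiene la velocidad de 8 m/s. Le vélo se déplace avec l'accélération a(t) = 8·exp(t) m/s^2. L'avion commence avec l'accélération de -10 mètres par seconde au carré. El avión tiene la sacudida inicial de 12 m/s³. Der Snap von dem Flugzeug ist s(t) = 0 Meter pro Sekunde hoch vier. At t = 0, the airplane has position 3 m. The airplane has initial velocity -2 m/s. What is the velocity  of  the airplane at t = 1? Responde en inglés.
To find the answer, we compute 3 antiderivatives of s(t) = 0. The antiderivative of snap, with j(0) = 12, gives jerk: j(t) = 12. Taking ∫j(t)dt and applying a(0) = -10, we find a(t) = 12·t - 10. Taking ∫a(t)dt and applying v(0) = -2, we find v(t) = 6·t^2 - 10·t - 2. Using v(t) = 6·t^2 - 10·t - 2 and substituting t = 1, we find v = -6.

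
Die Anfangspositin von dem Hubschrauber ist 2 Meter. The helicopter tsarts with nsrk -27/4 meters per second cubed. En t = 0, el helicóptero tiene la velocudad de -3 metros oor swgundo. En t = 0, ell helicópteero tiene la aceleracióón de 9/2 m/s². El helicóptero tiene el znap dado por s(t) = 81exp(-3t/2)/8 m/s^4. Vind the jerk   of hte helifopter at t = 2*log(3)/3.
We need to integrate our snap equation s(t) = 81·exp(-3·t/2)/8 1 time. Taking ∫s(t)dt and applying j(0) = -27/4, we find j(t) = -27·exp(-3·t/2)/4. Using j(t) = -27·exp(-3·t/2)/4 and substituting t = 2*log(3)/3, we find j = -9/4.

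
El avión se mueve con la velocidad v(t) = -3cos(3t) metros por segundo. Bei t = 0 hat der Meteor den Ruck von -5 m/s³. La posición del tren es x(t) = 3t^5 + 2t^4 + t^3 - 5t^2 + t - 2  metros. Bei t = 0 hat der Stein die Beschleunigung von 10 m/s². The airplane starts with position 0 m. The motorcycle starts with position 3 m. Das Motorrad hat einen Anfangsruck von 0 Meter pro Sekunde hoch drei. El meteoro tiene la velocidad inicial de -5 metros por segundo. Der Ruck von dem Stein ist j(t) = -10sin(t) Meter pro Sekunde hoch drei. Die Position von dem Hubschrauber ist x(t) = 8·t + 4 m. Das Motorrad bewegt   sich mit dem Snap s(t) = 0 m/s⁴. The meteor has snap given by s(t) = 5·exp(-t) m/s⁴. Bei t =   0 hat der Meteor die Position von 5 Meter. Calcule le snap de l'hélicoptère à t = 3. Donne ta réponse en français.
En partant de la position x(t) = 8·t + 4, nous prenons 4 dérivées. En dérivant la position, nous obtenons la vitesse: v(t) = 8. En prenant d/dt de v(t), nous trouvons a(t) = 0. En prenant d/dt de a(t), nous trouvons j(t) = 0. En dérivant le jerk, nous obtenons le snap: s(t) = 0. Nous avons le snap s(t) = 0. En substituant t = 3: s(3) = 0.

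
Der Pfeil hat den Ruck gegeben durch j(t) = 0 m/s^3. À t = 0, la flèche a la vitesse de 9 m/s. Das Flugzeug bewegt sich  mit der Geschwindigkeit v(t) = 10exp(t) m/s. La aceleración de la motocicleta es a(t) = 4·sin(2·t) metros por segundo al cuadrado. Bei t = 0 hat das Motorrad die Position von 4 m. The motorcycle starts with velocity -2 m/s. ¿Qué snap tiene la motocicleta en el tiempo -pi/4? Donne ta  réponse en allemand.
Um dies zu lösen, müssen wir 2 Ableitungen unserer Gleichung für die Beschleunigung a(t) = 4·sin(2·t) nehmen. Die Ableitung von der Beschleunigung ergibt den Ruck: j(t) = 8·cos(2·t). Die Ableitung von dem Ruck ergibt den Snap: s(t) = -16·sin(2·t). Aus der Gleichung für den Snap s(t) = -16·sin(2·t), setzen wir t = -pi/4 ein und erhalten s = 16.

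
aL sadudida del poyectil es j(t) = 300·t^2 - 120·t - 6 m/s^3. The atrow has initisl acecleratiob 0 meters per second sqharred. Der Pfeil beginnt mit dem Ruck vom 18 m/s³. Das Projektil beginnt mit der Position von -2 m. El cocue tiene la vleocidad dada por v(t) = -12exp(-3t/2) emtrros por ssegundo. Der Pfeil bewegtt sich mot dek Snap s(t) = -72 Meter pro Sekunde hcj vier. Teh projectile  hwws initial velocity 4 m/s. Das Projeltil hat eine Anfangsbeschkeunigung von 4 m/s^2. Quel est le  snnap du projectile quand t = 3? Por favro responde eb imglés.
Starting from jerk j(t) = 300·t^2 - 120·t - 6, we take 1 derivative. Taking d/dt of j(t), we find s(t) = 600·t - 120. Using s(t) = 600·t - 120 and substituting t = 3, we find s = 1680.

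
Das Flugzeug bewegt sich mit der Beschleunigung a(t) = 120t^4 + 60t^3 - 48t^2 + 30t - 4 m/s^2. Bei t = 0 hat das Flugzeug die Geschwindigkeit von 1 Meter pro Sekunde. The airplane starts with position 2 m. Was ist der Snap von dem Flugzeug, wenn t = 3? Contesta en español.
Partiendo de la aceleración a(t) = 120·t^4 + 60·t^3 - 48·t^2 + 30·t - 4, tomamos 2 derivadas. La derivada de la aceleración da la sacudida: j(t) = 480·t^3 + 180·t^2 - 96·t + 30. Derivando la sacudida, obtenemos el snap: s(t) = 1440·t^2 + 360·t - 96. De la ecuación del snap s(t) = 1440·t^2 + 360·t - 96, sustituimos t = 3 para obtener s = 13944.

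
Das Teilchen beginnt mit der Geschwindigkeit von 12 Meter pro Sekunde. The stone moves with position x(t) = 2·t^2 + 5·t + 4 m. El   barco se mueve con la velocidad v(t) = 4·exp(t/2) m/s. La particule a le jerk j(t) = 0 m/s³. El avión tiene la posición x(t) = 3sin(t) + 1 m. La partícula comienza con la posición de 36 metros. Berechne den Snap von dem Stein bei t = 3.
Wir müssen unsere Gleichung für die Position x(t) = 2·t^2 + 5·t + 4 4-mal ableiten. Mit d/dt von x(t) finden wir v(t) = 4·t + 5. Mit d/dt von v(t) finden wir a(t) = 4. Mit d/dt von a(t) finden wir j(t) = 0. Mit d/dt von j(t) finden wir s(t) = 0. Mit s(t) = 0 und Einsetzen von t = 3, finden wir s = 0.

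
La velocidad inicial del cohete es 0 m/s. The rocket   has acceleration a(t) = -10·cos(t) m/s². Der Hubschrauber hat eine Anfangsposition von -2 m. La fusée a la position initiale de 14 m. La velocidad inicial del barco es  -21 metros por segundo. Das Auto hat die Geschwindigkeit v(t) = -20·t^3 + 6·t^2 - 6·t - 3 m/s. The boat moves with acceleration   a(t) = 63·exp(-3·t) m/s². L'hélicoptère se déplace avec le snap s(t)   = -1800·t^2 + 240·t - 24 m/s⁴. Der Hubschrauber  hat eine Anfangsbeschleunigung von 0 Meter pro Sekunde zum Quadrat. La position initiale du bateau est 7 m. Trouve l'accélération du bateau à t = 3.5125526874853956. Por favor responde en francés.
Nous avons l'accélération a(t) = 63·exp(-3·t). En substituant t = 3.5125526874853956: a(3.5125526874853956) = 0.00167068202776844.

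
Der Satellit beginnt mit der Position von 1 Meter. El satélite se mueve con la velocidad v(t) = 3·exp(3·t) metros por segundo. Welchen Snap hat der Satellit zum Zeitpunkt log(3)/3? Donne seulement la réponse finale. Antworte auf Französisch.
s(log(3)/3) = 243.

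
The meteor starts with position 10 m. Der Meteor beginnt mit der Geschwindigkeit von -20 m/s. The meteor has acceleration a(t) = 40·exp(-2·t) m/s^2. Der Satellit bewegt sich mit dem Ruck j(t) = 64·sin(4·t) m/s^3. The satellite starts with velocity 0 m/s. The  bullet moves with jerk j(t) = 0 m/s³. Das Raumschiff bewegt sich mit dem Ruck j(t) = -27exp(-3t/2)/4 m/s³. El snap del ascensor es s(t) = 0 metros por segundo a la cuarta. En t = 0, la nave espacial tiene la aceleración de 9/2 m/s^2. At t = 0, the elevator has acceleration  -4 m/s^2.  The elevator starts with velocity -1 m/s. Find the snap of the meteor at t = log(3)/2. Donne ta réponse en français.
Pour résoudre ceci, nous devons prendre 2 dérivées de notre équation de l'accélération a(t) = 40·exp(-2·t). En dérivant l'accélération, nous obtenons le jerk: j(t) = -80·exp(-2·t). En dérivant le jerk, nous obtenons le snap: s(t) = 160·exp(-2·t). Nous avons le snap s(t) = 160·exp(-2·t). En substituant t = log(3)/2: s(log(3)/2) = 160/3.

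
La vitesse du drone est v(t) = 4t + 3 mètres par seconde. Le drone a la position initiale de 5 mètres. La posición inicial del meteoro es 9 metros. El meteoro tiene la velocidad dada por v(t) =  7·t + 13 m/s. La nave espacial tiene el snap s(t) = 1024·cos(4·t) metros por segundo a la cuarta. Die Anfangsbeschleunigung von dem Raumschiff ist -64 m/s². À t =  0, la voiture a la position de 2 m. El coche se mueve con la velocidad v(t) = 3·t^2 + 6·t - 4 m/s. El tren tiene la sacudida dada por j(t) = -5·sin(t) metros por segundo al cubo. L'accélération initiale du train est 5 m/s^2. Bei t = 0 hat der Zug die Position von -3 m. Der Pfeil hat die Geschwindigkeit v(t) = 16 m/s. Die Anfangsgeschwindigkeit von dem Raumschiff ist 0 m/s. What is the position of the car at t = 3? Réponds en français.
Nous devons intégrer notre équation de la vitesse v(t) = 3·t^2 + 6·t - 4 1 fois. L'intégrale de la vitesse, avec x(0) = 2, donne la position: x(t) = t^3 + 3·t^2 - 4·t + 2. Nous avons la position x(t) = t^3 + 3·t^2 - 4·t + 2. En substituant t = 3: x(3) = 44.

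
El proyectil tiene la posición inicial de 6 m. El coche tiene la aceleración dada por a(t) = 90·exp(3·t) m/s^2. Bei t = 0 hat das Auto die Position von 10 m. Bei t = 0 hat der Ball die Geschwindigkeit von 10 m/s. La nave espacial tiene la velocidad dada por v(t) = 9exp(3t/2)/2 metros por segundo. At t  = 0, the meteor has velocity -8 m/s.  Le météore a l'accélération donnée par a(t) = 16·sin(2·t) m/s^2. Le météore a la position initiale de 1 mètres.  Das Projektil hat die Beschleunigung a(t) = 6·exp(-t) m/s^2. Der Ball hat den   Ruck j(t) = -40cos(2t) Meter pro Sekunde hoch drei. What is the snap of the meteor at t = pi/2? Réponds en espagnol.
Debemos derivar nuestra ecuación de la aceleración a(t) = 16·sin(2·t) 2 veces. Tomando d/dt de a(t), encontramos j(t) = 32·cos(2·t). La derivada de la sacudida da el snap: s(t) = -64·sin(2·t). Usando s(t) = -64·sin(2·t) y sustituyendo t = pi/2, encontramos s = 0.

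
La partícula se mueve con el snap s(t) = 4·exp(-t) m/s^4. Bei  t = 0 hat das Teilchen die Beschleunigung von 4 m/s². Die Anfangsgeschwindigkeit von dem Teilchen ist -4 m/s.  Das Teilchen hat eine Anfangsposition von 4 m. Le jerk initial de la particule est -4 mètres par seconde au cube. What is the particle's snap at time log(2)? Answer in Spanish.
Usando s(t) = 4·exp(-t) y sustituyendo t = log(2), encontramos s = 2.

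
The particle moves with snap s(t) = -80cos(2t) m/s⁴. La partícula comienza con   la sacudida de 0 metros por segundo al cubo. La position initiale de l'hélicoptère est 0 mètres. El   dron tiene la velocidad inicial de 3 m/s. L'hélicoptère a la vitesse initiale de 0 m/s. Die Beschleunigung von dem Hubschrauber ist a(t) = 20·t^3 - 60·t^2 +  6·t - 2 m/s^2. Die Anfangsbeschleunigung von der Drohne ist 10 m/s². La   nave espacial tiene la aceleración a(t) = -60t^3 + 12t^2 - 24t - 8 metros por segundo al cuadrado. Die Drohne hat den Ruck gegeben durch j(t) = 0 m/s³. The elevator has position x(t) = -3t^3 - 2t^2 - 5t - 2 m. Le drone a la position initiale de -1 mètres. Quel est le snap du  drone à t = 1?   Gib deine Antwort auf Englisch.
We must differentiate our jerk equation j(t) = 0 1 time. Taking d/dt of j(t), we find s(t) = 0. From the given snap equation s(t) = 0, we substitute t = 1 to get s = 0.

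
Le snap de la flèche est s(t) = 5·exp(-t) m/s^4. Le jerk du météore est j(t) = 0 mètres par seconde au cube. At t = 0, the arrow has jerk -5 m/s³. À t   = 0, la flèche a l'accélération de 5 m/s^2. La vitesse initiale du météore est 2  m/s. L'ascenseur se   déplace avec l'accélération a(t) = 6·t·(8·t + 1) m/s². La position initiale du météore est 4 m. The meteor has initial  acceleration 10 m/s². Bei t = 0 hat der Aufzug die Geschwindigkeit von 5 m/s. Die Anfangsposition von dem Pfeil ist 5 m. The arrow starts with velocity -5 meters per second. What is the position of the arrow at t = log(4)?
We need to integrate our snap equation s(t) = 5·exp(-t) 4 times. The integral of snap is jerk. Using j(0) = -5, we get j(t) = -5·exp(-t). The antiderivative of jerk is acceleration. Using a(0) = 5, we get a(t) = 5·exp(-t). The integral of acceleration is velocity. Using v(0) = -5, we get v(t) = -5·exp(-t). The antiderivative of velocity, with x(0) = 5, gives position: x(t) = 5·exp(-t). Using x(t) = 5·exp(-t) and substituting t = log(4), we find x = 5/4.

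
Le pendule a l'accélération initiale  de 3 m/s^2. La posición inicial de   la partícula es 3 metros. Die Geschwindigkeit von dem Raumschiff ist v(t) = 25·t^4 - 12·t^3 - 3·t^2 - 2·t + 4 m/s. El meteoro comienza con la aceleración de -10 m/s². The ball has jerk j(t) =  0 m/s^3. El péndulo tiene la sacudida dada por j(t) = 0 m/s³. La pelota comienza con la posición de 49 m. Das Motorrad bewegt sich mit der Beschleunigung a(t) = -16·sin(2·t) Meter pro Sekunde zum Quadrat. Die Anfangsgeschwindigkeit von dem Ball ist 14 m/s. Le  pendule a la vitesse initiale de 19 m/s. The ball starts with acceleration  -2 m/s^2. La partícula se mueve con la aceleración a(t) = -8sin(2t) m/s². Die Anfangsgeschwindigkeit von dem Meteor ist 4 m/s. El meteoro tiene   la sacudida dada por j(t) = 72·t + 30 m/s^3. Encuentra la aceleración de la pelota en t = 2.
Para resolver esto, necesitamos tomar 1 antiderivada de nuestra ecuación de la sacudida j(t) = 0. Tomando ∫j(t)dt y aplicando a(0) = -2, encontramos a(t) = -2. Usando a(t) = -2 y sustituyendo t = 2, encontramos a = -2.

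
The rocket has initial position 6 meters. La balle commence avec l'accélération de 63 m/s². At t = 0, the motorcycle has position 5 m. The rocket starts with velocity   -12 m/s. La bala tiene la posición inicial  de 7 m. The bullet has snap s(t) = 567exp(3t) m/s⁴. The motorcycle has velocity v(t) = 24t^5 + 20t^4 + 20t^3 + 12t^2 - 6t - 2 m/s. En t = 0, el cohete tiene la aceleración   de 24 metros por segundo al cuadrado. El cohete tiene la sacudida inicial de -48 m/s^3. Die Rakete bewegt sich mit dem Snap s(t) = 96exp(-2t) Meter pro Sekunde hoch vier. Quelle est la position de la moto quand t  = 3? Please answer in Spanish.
Necesitamos integrar nuestra ecuación de la velocidad v(t) = 24·t^5 + 20·t^4 + 20·t^3 + 12·t^2 - 6·t - 2 1 vez. Tomando ∫v(t)dt y aplicando x(0) = 5, encontramos x(t) = 4·t^6 + 4·t^5 + 5·t^4 + 4·t^3 - 3·t^2 - 2·t + 5. De la ecuación de la posición x(t) = 4·t^6 + 4·t^5 + 5·t^4 + 4·t^3 - 3·t^2 - 2·t + 5, sustituimos t = 3 para obtener x = 4373.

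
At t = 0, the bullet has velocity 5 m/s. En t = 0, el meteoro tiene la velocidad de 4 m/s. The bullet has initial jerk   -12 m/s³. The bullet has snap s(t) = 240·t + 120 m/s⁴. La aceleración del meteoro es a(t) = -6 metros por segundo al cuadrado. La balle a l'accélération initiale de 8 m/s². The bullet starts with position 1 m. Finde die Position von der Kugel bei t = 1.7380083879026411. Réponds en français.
Pour résoudre ceci, nous devons prendre 4 primitives de notre équation du snap s(t) = 240·t + 120. En intégrant le snap et en utilisant la condition initiale j(0) = -12, nous obtenons j(t) = 120·t^2 + 120·t - 12. La primitive du jerk, avec a(0) = 8, donne l'accélération: a(t) = 40·t^3 + 60·t^2 - 12·t + 8. En intégrant l'accélération et en utilisant la condition initiale v(0) = 5, nous obtenons v(t) = 10·t^4 + 20·t^3 - 6·t^2 + 8·t + 5. En intégrant la vitesse et en utilisant la condition initiale x(0) = 1, nous obtenons x(t) = 2·t^5 + 5·t^4 - 2·t^3 + 4·t^2 + 5·t + 1. De l'équation de la position x(t) = 2·t^5 + 5·t^4 - 2·t^3 + 4·t^2 + 5·t + 1, nous substituons t = 1.7380083879026411 pour obtenir x = 88.6119535801787.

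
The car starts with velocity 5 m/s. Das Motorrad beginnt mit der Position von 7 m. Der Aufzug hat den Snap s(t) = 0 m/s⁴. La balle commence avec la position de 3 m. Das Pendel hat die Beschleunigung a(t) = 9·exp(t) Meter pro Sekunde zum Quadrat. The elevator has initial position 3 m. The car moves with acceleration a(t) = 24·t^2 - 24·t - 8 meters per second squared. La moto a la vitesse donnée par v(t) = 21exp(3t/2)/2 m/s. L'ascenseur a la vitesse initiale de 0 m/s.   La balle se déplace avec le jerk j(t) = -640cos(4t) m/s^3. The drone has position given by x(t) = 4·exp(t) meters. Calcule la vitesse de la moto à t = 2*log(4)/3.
Nous avons la vitesse v(t) = 21·exp(3·t/2)/2. En substituant t = 2*log(4)/3: v(2*log(4)/3) = 42.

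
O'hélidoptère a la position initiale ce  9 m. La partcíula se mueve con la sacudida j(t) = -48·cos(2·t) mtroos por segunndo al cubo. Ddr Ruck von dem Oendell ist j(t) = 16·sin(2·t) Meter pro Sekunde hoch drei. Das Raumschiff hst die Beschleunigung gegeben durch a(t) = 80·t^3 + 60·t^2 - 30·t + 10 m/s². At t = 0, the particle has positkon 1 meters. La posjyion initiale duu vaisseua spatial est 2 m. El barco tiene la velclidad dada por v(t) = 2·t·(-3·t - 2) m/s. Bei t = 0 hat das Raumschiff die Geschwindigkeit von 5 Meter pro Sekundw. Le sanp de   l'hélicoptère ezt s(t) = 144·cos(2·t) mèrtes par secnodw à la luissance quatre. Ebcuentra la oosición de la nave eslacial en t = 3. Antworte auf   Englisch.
To solve this, we need to take 2 antiderivatives of our acceleration equation a(t) = 80·t^3 + 60·t^2 - 30·t + 10. The antiderivative of acceleration, with v(0) = 5, gives velocity: v(t) = 20·t^4 + 20·t^3 - 15·t^2 + 10·t + 5. The antiderivative of velocity, with x(0) = 2, gives position: x(t) = 4·t^5 + 5·t^4 - 5·t^3 + 5·t^2 + 5·t + 2. From the given position equation x(t) = 4·t^5 + 5·t^4 - 5·t^3 + 5·t^2 + 5·t + 2, we substitute t = 3 to get x = 1304.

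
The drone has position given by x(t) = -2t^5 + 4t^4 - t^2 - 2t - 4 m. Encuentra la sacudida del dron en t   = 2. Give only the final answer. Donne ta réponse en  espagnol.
La respuesta es -288.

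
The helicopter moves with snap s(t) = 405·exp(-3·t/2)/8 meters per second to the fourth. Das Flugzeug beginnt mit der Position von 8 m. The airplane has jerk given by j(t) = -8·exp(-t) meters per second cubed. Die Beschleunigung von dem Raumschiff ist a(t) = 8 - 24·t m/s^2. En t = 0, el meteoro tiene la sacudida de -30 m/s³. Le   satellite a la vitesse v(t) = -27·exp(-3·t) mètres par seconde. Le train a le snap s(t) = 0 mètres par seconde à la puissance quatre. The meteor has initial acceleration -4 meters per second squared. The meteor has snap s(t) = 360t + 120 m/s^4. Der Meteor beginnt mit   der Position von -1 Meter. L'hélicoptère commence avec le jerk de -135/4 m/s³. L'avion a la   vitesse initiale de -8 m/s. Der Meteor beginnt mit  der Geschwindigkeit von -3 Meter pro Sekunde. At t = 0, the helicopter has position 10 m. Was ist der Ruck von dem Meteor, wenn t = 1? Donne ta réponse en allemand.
Wir müssen die Stammfunktion unserer Gleichung für den Snap s(t) = 360·t + 120 1-mal finden. Die Stammfunktion von dem Snap ist der Ruck. Mit j(0) = -30 erhalten wir j(t) = 180·t^2 + 120·t - 30. Aus der Gleichung für den Ruck j(t) = 180·t^2 + 120·t - 30, setzen wir t = 1 ein und erhalten j = 270.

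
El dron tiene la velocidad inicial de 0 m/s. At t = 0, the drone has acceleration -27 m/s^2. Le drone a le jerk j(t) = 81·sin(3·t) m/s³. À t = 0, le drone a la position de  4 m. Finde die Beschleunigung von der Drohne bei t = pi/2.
Um dies zu lösen, müssen wir 1 Integral unserer Gleichung für den Ruck j(t) = 81·sin(3·t) finden. Die Stammfunktion von dem Ruck ist die Beschleunigung. Mit a(0) = -27 erhalten wir a(t) = -27·cos(3·t). Wir haben die Beschleunigung a(t) = -27·cos(3·t). Durch Einsetzen von t = pi/2: a(pi/2) = 0.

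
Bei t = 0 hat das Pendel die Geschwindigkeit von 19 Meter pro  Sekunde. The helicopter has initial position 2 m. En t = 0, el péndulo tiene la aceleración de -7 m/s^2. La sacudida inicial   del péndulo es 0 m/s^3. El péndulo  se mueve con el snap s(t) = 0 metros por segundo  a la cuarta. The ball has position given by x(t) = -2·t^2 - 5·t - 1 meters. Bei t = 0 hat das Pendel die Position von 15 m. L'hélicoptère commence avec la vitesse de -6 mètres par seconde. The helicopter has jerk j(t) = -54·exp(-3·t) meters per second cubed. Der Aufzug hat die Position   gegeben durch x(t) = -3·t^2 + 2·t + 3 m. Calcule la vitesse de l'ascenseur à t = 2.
Pour résoudre ceci, nous devons prendre 1 dérivée de notre équation de la position x(t) = -3·t^2 + 2·t + 3. La dérivée de la position donne la vitesse: v(t) = 2 - 6·t. Nous avons la vitesse v(t) = 2 - 6·t. En substituant t = 2: v(2) = -10.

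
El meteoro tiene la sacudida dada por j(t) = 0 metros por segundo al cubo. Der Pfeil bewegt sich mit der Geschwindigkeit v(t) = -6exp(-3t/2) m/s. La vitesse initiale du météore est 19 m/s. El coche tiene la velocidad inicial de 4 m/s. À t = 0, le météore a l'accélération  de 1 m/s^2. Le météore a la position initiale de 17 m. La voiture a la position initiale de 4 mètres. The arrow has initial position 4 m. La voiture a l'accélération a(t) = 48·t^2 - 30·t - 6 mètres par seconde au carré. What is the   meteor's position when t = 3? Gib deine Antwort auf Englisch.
Starting from jerk j(t) = 0, we take 3 antiderivatives. Finding the antiderivative of j(t) and using a(0) = 1: a(t) = 1. The integral of acceleration, with v(0) = 19, gives velocity: v(t) = t + 19. The antiderivative of velocity is position. Using x(0) = 17, we get x(t) = t^2/2 + 19·t + 17. We have position x(t) = t^2/2 + 19·t + 17. Substituting t = 3: x(3) = 157/2.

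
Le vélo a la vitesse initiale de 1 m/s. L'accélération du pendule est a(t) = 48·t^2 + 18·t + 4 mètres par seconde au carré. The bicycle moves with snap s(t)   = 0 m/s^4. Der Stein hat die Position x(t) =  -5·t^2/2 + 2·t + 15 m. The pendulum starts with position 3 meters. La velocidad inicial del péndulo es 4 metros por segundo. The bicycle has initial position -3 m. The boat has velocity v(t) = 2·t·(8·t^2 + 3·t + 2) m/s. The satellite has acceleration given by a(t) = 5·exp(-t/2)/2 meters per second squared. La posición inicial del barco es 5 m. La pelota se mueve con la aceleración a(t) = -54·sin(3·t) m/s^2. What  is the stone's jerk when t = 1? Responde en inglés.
Starting from position x(t) = -5·t^2/2 + 2·t + 15, we take 3 derivatives. Taking d/dt of x(t), we find v(t) = 2 - 5·t. Taking d/dt of v(t), we find a(t) = -5. Taking d/dt of a(t), we find j(t) = 0. From the given jerk equation j(t) = 0, we substitute t = 1 to get j = 0.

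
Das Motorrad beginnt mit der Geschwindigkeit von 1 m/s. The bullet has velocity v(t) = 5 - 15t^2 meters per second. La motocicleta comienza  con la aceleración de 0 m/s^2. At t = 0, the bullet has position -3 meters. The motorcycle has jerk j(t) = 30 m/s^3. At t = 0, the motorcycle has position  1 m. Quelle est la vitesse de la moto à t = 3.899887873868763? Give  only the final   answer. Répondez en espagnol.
v(3.899887873868763) = 229.136881431229.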